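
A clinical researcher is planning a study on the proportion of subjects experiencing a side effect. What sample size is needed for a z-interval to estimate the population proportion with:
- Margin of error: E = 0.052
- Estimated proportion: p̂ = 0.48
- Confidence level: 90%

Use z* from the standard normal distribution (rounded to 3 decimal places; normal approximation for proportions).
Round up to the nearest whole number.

Using z* for proportion z-interval (normal approximation).

For 90% confidence, z* = 1.645 (from standard normal table)

Sample size formula for proportion z-interval: n = z*²p̂(1-p̂)/E²

n = 1.645² × 0.48 × 0.52 / 0.052²
  = 2.706025 × 0.2496 / 0.002704
  = 249.7869

Round up to the nearest whole number: n = 250

250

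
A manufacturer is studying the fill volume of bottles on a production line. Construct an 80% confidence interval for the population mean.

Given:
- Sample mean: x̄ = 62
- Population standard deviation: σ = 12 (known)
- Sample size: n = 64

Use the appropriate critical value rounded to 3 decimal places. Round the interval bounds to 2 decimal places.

The population standard deviation σ is known, so use a z-interval (standard normal critical value).

For 80% confidence, z* = 1.282 (from standard normal table)

Standard error: SE = σ/√n = 12/√64 = 1.500000

Margin of error: E = z* × SE = 1.282 × 1.500000 = 1.9230

Z-interval: x̄ ± E = 62 ± 1.9230 = (60.0770, 63.9230)

Rounded to 2 decimal places:

(60.08, 63.92)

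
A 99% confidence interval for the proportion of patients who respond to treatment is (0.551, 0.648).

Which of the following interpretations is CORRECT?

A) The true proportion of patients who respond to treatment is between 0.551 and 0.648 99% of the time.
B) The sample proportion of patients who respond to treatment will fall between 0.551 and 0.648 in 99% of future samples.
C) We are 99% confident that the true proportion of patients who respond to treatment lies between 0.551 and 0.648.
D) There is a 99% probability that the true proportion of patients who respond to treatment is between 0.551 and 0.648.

A confidence interval represents our confidence in the procedure, not a probability statement about the parameter.

Key concept: If we repeated this sampling process many times and computed a 99% CI each time, about 99% of those intervals would contain the true population parameter.

For this specific interval (0.551, 0.648):
- Midpoint (point estimate): 0.5995
- Margin of error: 0.0485

The correct interpretation is the one stating confidence that the true parameter lies in the interval — option C.

C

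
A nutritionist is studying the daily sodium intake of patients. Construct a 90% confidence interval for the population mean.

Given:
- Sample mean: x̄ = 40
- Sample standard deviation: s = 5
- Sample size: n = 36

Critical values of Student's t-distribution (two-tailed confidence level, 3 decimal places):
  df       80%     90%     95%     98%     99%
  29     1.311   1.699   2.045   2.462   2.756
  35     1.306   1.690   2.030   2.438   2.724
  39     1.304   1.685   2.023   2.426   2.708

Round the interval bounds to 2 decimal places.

The population standard deviation σ is unknown (only the sample standard deviation s is given), so use a t-interval with df = n - 1 = 36 - 1 = 35.

For 90% confidence with df = 35, t* = 1.690 (from t-table)

Standard error: SE = s/√n = 5/√36 = 0.833333

Margin of error: E = t* × SE = 1.690 × 0.833333 = 1.4083

T-interval: x̄ ± E = 40 ± 1.4083 = (38.5917, 41.4083)

Rounded to 2 decimal places:

(38.59, 41.41)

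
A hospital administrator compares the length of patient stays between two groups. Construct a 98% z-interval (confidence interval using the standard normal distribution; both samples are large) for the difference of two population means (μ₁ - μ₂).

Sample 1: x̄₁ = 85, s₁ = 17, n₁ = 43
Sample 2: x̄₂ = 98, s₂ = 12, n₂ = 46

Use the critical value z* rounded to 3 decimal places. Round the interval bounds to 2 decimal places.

Both samples are large (n₁ = 43 ≥ 30, n₂ = 46 ≥ 30), so a z-interval for the difference of means applies.

Point estimate: x̄₁ - x̄₂ = 85 - 98 = -13

Standard error: SE = √(s₁²/n₁ + s₂²/n₂)
= √(17²/43 + 12²/46)
= √(6.720930 + 3.130435)
= 3.138688

For 98% confidence, z* = 2.326 (from standard normal table)
Margin of error: E = z* × SE = 2.326 × 3.138688 = 7.3006

Z-interval: (x̄₁ - x̄₂) ± E = -13 ± 7.3006 = (-20.3006, -5.6994)

Rounded to 2 decimal places:

(-20.30, -5.70)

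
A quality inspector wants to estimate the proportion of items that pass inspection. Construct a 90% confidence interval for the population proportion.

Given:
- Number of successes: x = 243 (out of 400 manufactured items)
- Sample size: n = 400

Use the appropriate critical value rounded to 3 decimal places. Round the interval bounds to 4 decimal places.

Sample proportion: p̂ = 243/400 = 0.607500

Check conditions for normal approximation:
  np̂ = 243 ≥ 10 ✓
  n(1-p̂) = 157 ≥ 10 ✓

The sample is large enough, so use a z-interval (normal approximation) for the proportion.

For 90% confidence, z* = 1.645 (from standard normal table)

Standard error: SE = √(p̂(1-p̂)/n) = √(0.607500×0.392500/400) = 0.02441535

Margin of error: E = z* × SE = 1.645 × 0.02441535 = 0.040163

Z-interval: p̂ ± E = 0.607500 ± 0.040163 = (0.567337, 0.647663)

Rounded to 4 decimal places:

(0.5673, 0.6477)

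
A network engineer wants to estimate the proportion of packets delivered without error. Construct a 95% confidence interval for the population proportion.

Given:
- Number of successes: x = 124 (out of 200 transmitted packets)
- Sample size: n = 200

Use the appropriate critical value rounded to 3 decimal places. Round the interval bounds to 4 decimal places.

Sample proportion: p̂ = 124/200 = 0.620000

Check conditions for normal approximation:
  np̂ = 124 ≥ 10 ✓
  n(1-p̂) = 76 ≥ 10 ✓

The sample is large enough, so use a z-interval (normal approximation) for the proportion.

For 95% confidence, z* = 1.96 (from standard normal table)

Standard error: SE = √(p̂(1-p̂)/n) = √(0.620000×0.380000/200) = 0.03432200

Margin of error: E = z* × SE = 1.96 × 0.03432200 = 0.067271

Z-interval: p̂ ± E = 0.620000 ± 0.067271 = (0.552729, 0.687271)

Rounded to 4 decimal places:

(0.5527, 0.6873)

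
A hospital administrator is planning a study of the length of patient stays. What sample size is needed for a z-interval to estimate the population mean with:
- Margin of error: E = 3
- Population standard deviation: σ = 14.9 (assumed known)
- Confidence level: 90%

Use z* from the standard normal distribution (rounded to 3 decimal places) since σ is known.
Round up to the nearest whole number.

Using z* since population σ is known (z-interval formula).

For 90% confidence, z* = 1.645 (from standard normal table)

Sample size formula for z-interval: n = (z*σ/E)²

n = (1.645 × 14.9 / 3)²
  = (8.170167)²
  = 66.7516

Round up to the nearest whole number: n = 67

67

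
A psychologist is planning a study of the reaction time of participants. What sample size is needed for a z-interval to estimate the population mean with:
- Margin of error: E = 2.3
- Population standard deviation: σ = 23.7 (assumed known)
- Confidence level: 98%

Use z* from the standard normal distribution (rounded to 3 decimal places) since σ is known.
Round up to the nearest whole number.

Using z* since population σ is known (z-interval formula).

For 98% confidence, z* = 2.326 (from standard normal table)

Sample size formula for z-interval: n = (z*σ/E)²

n = (2.326 × 23.7 / 2.3)²
  = (23.967913)²
  = 574.4609

Round up to the nearest whole number: n = 575

575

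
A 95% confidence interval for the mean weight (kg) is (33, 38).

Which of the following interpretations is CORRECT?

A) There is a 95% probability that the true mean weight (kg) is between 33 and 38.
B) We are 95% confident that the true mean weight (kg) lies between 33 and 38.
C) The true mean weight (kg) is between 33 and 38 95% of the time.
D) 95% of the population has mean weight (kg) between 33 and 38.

A confidence interval represents our confidence in the procedure, not a probability statement about the parameter.

Key concept: If we repeated this sampling process many times and computed a 95% CI each time, about 95% of those intervals would contain the true population parameter.

For this specific interval (33, 38):
- Midpoint (point estimate): 35.5
- Margin of error: 2.5

The correct interpretation is the one stating confidence that the true parameter lies in the interval — option B.

B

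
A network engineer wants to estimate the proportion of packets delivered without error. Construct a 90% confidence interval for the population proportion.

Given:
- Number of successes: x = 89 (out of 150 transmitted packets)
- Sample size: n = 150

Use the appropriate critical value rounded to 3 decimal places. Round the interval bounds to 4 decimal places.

Sample proportion: p̂ = 89/150 = 0.593333

Check conditions for normal approximation:
  np̂ = 89 ≥ 10 ✓
  n(1-p̂) = 61 ≥ 10 ✓

The sample is large enough, so use a z-interval (normal approximation) for the proportion.

For 90% confidence, z* = 1.645 (from standard normal table)

Standard error: SE = √(p̂(1-p̂)/n) = √(0.593333×0.406667/150) = 0.04010726

Margin of error: E = z* × SE = 1.645 × 0.04010726 = 0.065976

Z-interval: p̂ ± E = 0.593333 ± 0.065976 = (0.527357, 0.659310)

Rounded to 4 decimal places:

(0.5274, 0.6593)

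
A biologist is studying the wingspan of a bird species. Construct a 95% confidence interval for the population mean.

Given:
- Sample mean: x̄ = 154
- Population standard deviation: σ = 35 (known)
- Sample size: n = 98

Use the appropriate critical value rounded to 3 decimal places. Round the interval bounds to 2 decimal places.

The population standard deviation σ is known, so use a z-interval (standard normal critical value).

For 95% confidence, z* = 1.96 (from standard normal table)

Standard error: SE = σ/√n = 35/√98 = 3.535534

Margin of error: E = z* × SE = 1.96 × 3.535534 = 6.9296

Z-interval: x̄ ± E = 154 ± 6.9296 = (147.0704, 160.9296)

Rounded to 2 decimal places:

(147.07, 160.93)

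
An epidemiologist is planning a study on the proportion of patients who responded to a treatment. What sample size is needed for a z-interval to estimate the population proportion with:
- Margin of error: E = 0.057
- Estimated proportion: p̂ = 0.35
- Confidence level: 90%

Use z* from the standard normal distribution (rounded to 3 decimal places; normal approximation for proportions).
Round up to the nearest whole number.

Using z* for proportion z-interval (normal approximation).

For 90% confidence, z* = 1.645 (from standard normal table)

Sample size formula for proportion z-interval: n = z*²p̂(1-p̂)/E²

n = 1.645² × 0.35 × 0.65 / 0.057²
  = 2.706025 × 0.2275 / 0.003249
  = 189.4801

Round up to the nearest whole number: n = 190

190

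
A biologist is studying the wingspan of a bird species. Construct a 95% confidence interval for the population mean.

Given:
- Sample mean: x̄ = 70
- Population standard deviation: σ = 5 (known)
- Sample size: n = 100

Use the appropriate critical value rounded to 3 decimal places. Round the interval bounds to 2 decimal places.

The population standard deviation σ is known, so use a z-interval (standard normal critical value).

For 95% confidence, z* = 1.96 (from standard normal table)

Standard error: SE = σ/√n = 5/√100 = 0.500000

Margin of error: E = z* × SE = 1.96 × 0.500000 = 0.9800

Z-interval: x̄ ± E = 70 ± 0.9800 = (69.0200, 70.9800)

Rounded to 2 decimal places:

(69.02, 70.98)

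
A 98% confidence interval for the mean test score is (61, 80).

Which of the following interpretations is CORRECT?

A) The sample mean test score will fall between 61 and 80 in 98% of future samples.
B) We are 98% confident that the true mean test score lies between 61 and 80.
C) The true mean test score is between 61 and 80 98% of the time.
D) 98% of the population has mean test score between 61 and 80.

A confidence interval represents our confidence in the procedure, not a probability statement about the parameter.

Key concept: If we repeated this sampling process many times and computed a 98% CI each time, about 98% of those intervals would contain the true population parameter.

For this specific interval (61, 80):
- Midpoint (point estimate): 70.5
- Margin of error: 9.5

The correct interpretation is the one stating confidence that the true parameter lies in the interval — option B.

B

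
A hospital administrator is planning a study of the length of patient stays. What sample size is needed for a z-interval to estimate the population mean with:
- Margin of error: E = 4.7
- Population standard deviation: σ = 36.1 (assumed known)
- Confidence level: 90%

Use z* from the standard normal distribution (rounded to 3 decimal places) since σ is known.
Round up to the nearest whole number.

Using z* since population σ is known (z-interval formula).

For 90% confidence, z* = 1.645 (from standard normal table)

Sample size formula for z-interval: n = (z*σ/E)²

n = (1.645 × 36.1 / 4.7)²
  = (12.635000)²
  = 159.6432

Round up to the nearest whole number: n = 160

160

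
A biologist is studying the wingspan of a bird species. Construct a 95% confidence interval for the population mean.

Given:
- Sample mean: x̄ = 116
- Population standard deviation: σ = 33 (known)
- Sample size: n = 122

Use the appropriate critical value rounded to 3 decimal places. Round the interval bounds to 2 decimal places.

The population standard deviation σ is known, so use a z-interval (standard normal critical value).

For 95% confidence, z* = 1.96 (from standard normal table)

Standard error: SE = σ/√n = 33/√122 = 2.987680

Margin of error: E = z* × SE = 1.96 × 2.987680 = 5.8559

Z-interval: x̄ ± E = 116 ± 5.8559 = (110.1441, 121.8559)

Rounded to 2 decimal places:

(110.14, 121.86)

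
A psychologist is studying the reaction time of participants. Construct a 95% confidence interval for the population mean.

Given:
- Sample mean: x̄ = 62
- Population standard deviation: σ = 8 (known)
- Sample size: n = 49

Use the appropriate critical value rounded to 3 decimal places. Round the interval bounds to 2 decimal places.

The population standard deviation σ is known, so use a z-interval (standard normal critical value).

For 95% confidence, z* = 1.96 (from standard normal table)

Standard error: SE = σ/√n = 8/√49 = 1.142857

Margin of error: E = z* × SE = 1.96 × 1.142857 = 2.2400

Z-interval: x̄ ± E = 62 ± 2.2400 = (59.7600, 64.2400)

Rounded to 2 decimal places:

(59.76, 64.24)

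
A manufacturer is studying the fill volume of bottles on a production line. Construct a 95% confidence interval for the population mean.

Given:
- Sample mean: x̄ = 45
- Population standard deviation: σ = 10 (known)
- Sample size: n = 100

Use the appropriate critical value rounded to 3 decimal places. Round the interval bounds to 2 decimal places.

The population standard deviation σ is known, so use a z-interval (standard normal critical value).

For 95% confidence, z* = 1.96 (from standard normal table)

Standard error: SE = σ/√n = 10/√100 = 1.000000

Margin of error: E = z* × SE = 1.96 × 1.000000 = 1.9600

Z-interval: x̄ ± E = 45 ± 1.9600 = (43.0400, 46.9600)

Rounded to 2 decimal places:

(43.04, 46.96)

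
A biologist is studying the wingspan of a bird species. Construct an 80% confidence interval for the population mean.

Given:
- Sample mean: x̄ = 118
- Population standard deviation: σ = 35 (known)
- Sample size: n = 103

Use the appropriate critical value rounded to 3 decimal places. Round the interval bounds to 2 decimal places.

The population standard deviation σ is known, so use a z-interval (standard normal critical value).

For 80% confidence, z* = 1.282 (from standard normal table)

Standard error: SE = σ/√n = 35/√103 = 3.448652

Margin of error: E = z* × SE = 1.282 × 3.448652 = 4.4212

Z-interval: x̄ ± E = 118 ± 4.4212 = (113.5788, 122.4212)

Rounded to 2 decimal places:

(113.58, 122.42)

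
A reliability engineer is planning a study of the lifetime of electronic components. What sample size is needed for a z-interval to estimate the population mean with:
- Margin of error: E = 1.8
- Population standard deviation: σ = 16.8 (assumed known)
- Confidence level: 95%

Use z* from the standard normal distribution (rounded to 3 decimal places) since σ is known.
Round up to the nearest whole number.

Using z* since population σ is known (z-interval formula).

For 95% confidence, z* = 1.96 (from standard normal table)

Sample size formula for z-interval: n = (z*σ/E)²

n = (1.96 × 16.8 / 1.8)²
  = (18.293333)²
  = 334.6460

Round up to the nearest whole number: n = 335

335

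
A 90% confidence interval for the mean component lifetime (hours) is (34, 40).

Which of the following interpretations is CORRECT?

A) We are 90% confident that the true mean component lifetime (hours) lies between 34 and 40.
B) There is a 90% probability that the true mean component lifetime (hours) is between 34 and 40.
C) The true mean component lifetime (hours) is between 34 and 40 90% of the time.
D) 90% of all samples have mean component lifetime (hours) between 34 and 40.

A confidence interval represents our confidence in the procedure, not a probability statement about the parameter.

Key concept: If we repeated this sampling process many times and computed a 90% CI each time, about 90% of those intervals would contain the true population parameter.

For this specific interval (34, 40):
- Midpoint (point estimate): 37
- Margin of error: 3

The correct interpretation is the one stating confidence that the true parameter lies in the interval — option A.

A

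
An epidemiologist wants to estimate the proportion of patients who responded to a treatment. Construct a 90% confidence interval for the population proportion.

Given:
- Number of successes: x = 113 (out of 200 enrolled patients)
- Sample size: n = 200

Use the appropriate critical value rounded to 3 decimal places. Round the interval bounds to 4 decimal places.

Sample proportion: p̂ = 113/200 = 0.565000

Check conditions for normal approximation:
  np̂ = 113 ≥ 10 ✓
  n(1-p̂) = 87 ≥ 10 ✓

The sample is large enough, so use a z-interval (normal approximation) for the proportion.

For 90% confidence, z* = 1.645 (from standard normal table)

Standard error: SE = √(p̂(1-p̂)/n) = √(0.565000×0.435000/200) = 0.03505531

Margin of error: E = z* × SE = 1.645 × 0.03505531 = 0.057666

Z-interval: p̂ ± E = 0.565000 ± 0.057666 = (0.507334, 0.622666)

Rounded to 4 decimal places:

(0.5073, 0.6227)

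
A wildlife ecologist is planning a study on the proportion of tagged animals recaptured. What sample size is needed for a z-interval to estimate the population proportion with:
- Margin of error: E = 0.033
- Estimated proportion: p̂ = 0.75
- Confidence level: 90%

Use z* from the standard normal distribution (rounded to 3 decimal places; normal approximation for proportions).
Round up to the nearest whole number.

Using z* for proportion z-interval (normal approximation).

For 90% confidence, z* = 1.645 (from standard normal table)

Sample size formula for proportion z-interval: n = z*²p̂(1-p̂)/E²

n = 1.645² × 0.75 × 0.25 / 0.033²
  = 2.706025 × 0.1875 / 0.001089
  = 465.9134

Round up to the nearest whole number: n = 466

466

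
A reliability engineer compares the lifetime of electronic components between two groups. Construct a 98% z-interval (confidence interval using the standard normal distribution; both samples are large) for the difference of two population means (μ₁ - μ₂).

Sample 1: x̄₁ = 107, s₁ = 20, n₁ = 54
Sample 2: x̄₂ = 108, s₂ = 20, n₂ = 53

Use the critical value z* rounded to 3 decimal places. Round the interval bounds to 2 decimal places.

Both samples are large (n₁ = 54 ≥ 30, n₂ = 53 ≥ 30), so a z-interval for the difference of means applies.

Point estimate: x̄₁ - x̄₂ = 107 - 108 = -1

Standard error: SE = √(s₁²/n₁ + s₂²/n₂)
= √(20²/54 + 20²/53)
= √(7.407407 + 7.547170)
= 3.867115

For 98% confidence, z* = 2.326 (from standard normal table)
Margin of error: E = z* × SE = 2.326 × 3.867115 = 8.9949

Z-interval: (x̄₁ - x̄₂) ± E = -1 ± 8.9949 = (-9.9949, 7.9949)

Rounded to 2 decimal places:

(-9.99, 7.99)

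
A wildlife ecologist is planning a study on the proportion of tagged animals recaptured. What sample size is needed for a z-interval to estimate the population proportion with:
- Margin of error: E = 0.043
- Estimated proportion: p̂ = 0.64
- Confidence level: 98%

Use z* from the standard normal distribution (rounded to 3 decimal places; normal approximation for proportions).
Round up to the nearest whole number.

Using z* for proportion z-interval (normal approximation).

For 98% confidence, z* = 2.326 (from standard normal table)

Sample size formula for proportion z-interval: n = z*²p̂(1-p̂)/E²

n = 2.326² × 0.64 × 0.36 / 0.043²
  = 5.410276 × 0.2304 / 0.001849
  = 674.1631

Round up to the nearest whole number: n = 675

675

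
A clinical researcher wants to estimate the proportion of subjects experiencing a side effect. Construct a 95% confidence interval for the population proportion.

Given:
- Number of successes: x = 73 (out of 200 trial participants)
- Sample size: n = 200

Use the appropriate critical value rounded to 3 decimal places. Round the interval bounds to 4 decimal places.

Sample proportion: p̂ = 73/200 = 0.365000

Check conditions for normal approximation:
  np̂ = 73 ≥ 10 ✓
  n(1-p̂) = 127 ≥ 10 ✓

The sample is large enough, so use a z-interval (normal approximation) for the proportion.

For 95% confidence, z* = 1.96 (from standard normal table)

Standard error: SE = √(p̂(1-p̂)/n) = √(0.365000×0.635000/200) = 0.03404225

Margin of error: E = z* × SE = 1.96 × 0.03404225 = 0.066723

Z-interval: p̂ ± E = 0.365000 ± 0.066723 = (0.298277, 0.431723)

Rounded to 4 decimal places:

(0.2983, 0.4317)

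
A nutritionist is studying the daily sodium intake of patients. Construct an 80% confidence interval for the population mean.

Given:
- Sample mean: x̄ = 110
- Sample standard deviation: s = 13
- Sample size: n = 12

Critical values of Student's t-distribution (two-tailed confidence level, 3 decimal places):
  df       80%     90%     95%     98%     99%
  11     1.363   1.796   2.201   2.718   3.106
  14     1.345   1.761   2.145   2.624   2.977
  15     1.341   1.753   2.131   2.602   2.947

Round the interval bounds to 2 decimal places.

The population standard deviation σ is unknown (only the sample standard deviation s is given), so use a t-interval with df = n - 1 = 12 - 1 = 11.

For 80% confidence with df = 11, t* = 1.363 (from t-table)

Standard error: SE = s/√n = 13/√12 = 3.7527767

Margin of error: E = t* × SE = 1.363 × 3.7527767 = 5.11503

T-interval: x̄ ± E = 110 ± 5.11503 = (104.88497, 115.11503)

Rounded to 2 decimal places:

(104.88, 115.12)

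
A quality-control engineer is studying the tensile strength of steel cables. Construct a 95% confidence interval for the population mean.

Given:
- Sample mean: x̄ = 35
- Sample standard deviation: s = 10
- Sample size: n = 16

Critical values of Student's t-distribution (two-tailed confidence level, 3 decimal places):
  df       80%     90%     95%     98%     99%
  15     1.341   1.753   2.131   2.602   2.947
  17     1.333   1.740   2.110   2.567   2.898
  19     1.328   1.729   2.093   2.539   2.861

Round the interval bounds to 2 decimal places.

The population standard deviation σ is unknown (only the sample standard deviation s is given), so use a t-interval with df = n - 1 = 16 - 1 = 15.

For 95% confidence with df = 15, t* = 2.131 (from t-table)

Standard error: SE = s/√n = 10/√16 = 2.500000

Margin of error: E = t* × SE = 2.131 × 2.500000 = 5.3275

T-interval: x̄ ± E = 35 ± 5.3275 = (29.6725, 40.3275)

Rounded to 2 decimal places:

(29.67, 40.33)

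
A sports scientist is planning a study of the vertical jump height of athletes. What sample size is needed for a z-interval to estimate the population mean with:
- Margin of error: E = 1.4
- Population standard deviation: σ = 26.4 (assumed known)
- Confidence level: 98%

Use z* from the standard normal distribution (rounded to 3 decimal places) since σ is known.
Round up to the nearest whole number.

Using z* since population σ is known (z-interval formula).

For 98% confidence, z* = 2.326 (from standard normal table)

Sample size formula for z-interval: n = (z*σ/E)²

n = (2.326 × 26.4 / 1.4)²
  = (43.861714)²
  = 1923.8500

Round up to the nearest whole number: n = 1924

1924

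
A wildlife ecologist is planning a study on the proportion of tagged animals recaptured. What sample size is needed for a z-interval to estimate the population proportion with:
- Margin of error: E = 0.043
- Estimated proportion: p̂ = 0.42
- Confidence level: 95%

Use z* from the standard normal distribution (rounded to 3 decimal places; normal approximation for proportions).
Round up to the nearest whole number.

Using z* for proportion z-interval (normal approximation).

For 95% confidence, z* = 1.96 (from standard normal table)

Sample size formula for proportion z-interval: n = z*²p̂(1-p̂)/E²

n = 1.96² × 0.42 × 0.58 / 0.043²
  = 3.8416 × 0.2436 / 0.001849
  = 506.1189

Round up to the nearest whole number: n = 507

507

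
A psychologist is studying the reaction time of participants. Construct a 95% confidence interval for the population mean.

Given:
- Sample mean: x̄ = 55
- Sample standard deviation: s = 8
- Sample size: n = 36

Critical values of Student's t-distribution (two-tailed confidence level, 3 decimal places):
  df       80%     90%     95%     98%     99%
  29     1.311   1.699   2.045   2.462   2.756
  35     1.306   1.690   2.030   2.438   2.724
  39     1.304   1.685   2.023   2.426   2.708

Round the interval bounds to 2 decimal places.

The population standard deviation σ is unknown (only the sample standard deviation s is given), so use a t-interval with df = n - 1 = 36 - 1 = 35.

For 95% confidence with df = 35, t* = 2.030 (from t-table)

Standard error: SE = s/√n = 8/√36 = 1.333333

Margin of error: E = t* × SE = 2.030 × 1.333333 = 2.7067

T-interval: x̄ ± E = 55 ± 2.7067 = (52.2933, 57.7067)

Rounded to 2 decimal places:

(52.29, 57.71)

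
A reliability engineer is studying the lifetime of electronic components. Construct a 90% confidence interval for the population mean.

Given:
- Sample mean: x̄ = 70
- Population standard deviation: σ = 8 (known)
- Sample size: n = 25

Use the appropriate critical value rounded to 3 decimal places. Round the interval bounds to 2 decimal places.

The population standard deviation σ is known, so use a z-interval (standard normal critical value).

For 90% confidence, z* = 1.645 (from standard normal table)

Standard error: SE = σ/√n = 8/√25 = 1.600000

Margin of error: E = z* × SE = 1.645 × 1.600000 = 2.6320

Z-interval: x̄ ± E = 70 ± 2.6320 = (67.3680, 72.6320)

Rounded to 2 decimal places:

(67.37, 72.63)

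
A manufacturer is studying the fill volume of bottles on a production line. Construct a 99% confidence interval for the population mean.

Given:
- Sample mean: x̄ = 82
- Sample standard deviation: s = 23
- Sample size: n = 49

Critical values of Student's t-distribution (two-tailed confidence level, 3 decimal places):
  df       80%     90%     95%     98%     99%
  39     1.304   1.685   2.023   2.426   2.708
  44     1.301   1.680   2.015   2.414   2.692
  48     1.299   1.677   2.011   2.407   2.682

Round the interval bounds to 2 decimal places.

The population standard deviation σ is unknown (only the sample standard deviation s is given), so use a t-interval with df = n - 1 = 49 - 1 = 48.

For 99% confidence with df = 48, t* = 2.682 (from t-table)

Standard error: SE = s/√n = 23/√49 = 3.285714

Margin of error: E = t* × SE = 2.682 × 3.285714 = 8.8123

T-interval: x̄ ± E = 82 ± 8.8123 = (73.1877, 90.8123)

Rounded to 2 decimal places:

(73.19, 90.81)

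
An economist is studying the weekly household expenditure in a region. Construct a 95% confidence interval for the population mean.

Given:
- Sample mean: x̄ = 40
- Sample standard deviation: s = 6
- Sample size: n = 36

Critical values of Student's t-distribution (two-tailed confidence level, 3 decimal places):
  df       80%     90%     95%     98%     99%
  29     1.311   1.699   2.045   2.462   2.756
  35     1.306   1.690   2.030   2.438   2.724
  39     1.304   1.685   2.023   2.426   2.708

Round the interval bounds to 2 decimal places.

The population standard deviation σ is unknown (only the sample standard deviation s is given), so use a t-interval with df = n - 1 = 36 - 1 = 35.

For 95% confidence with df = 35, t* = 2.030 (from t-table)

Standard error: SE = s/√n = 6/√36 = 1.000000

Margin of error: E = t* × SE = 2.030 × 1.000000 = 2.0300

T-interval: x̄ ± E = 40 ± 2.0300 = (37.9700, 42.0300)

Rounded to 2 decimal places:

(37.97, 42.03)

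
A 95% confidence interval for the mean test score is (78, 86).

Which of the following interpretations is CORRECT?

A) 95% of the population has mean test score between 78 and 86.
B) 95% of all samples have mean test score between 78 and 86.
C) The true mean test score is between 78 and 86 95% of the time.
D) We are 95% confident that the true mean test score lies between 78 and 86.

A confidence interval represents our confidence in the procedure, not a probability statement about the parameter.

Key concept: If we repeated this sampling process many times and computed a 95% CI each time, about 95% of those intervals would contain the true population parameter.

For this specific interval (78, 86):
- Midpoint (point estimate): 82
- Margin of error: 4

The correct interpretation is the one stating confidence that the true parameter lies in the interval — option D.

D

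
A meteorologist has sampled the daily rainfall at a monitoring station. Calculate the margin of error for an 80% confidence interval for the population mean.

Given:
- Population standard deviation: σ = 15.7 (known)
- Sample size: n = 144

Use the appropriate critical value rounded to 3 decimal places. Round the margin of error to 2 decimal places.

The population standard deviation σ is known, so use the z-interval margin of error formula.

For 80% confidence, z* = 1.282 (from standard normal table)

Margin of error formula for z-interval: E = z* × σ/√n

E = 1.282 × 15.7/√144
  = 1.282 × 1.308333
  = 1.6773

Rounded to 2 decimal places:

1.68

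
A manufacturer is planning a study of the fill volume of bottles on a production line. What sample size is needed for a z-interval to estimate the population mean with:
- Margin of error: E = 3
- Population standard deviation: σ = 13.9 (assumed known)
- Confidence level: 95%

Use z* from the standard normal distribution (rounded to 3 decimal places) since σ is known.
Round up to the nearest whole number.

Using z* since population σ is known (z-interval formula).

For 95% confidence, z* = 1.96 (from standard normal table)

Sample size formula for z-interval: n = (z*σ/E)²

n = (1.96 × 13.9 / 3)²
  = (9.081333)²
  = 82.4706

Round up to the nearest whole number: n = 83

83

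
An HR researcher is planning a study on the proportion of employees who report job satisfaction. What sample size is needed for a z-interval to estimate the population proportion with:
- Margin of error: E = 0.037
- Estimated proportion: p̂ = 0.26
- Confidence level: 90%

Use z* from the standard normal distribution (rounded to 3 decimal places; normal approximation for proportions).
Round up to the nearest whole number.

Using z* for proportion z-interval (normal approximation).

For 90% confidence, z* = 1.645 (from standard normal table)

Sample size formula for proportion z-interval: n = z*²p̂(1-p̂)/E²

n = 1.645² × 0.26 × 0.74 / 0.037²
  = 2.706025 × 0.1924 / 0.001369
  = 380.3062

Round up to the nearest whole number: n = 381

381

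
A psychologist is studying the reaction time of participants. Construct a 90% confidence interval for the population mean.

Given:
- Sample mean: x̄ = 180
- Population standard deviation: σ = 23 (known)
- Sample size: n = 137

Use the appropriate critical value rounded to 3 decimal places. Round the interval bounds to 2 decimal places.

The population standard deviation σ is known, so use a z-interval (standard normal critical value).

For 90% confidence, z* = 1.645 (from standard normal table)

Standard error: SE = σ/√n = 23/√137 = 1.965023

Margin of error: E = z* × SE = 1.645 × 1.965023 = 3.2325

Z-interval: x̄ ± E = 180 ± 3.2325 = (176.7675, 183.2325)

Rounded to 2 decimal places:

(176.77, 183.23)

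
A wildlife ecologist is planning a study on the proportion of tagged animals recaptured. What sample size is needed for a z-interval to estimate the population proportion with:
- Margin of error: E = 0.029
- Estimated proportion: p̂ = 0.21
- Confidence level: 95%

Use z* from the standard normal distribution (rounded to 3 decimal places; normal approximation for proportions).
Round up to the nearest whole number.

Using z* for proportion z-interval (normal approximation).

For 95% confidence, z* = 1.96 (from standard normal table)

Sample size formula for proportion z-interval: n = z*²p̂(1-p̂)/E²

n = 1.96² × 0.21 × 0.79 / 0.029²
  = 3.8416 × 0.1659 / 0.000841
  = 757.8138

Round up to the nearest whole number: n = 758

758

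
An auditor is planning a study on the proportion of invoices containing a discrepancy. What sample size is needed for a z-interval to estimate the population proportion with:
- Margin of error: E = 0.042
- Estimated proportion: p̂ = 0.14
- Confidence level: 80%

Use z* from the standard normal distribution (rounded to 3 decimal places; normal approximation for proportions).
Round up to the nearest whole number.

Using z* for proportion z-interval (normal approximation).

For 80% confidence, z* = 1.282 (from standard normal table)

Sample size formula for proportion z-interval: n = z*²p̂(1-p̂)/E²

n = 1.282² × 0.14 × 0.86 / 0.042²
  = 1.643524 × 0.1204 / 0.001764
  = 112.1770

Round up to the nearest whole number: n = 113

113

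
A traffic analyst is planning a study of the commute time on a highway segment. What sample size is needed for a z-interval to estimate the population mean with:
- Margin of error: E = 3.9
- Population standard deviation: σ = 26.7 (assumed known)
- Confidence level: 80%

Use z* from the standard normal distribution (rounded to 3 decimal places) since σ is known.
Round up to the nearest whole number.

Using z* since population σ is known (z-interval formula).

For 80% confidence, z* = 1.282 (from standard normal table)

Sample size formula for z-interval: n = (z*σ/E)²

n = (1.282 × 26.7 / 3.9)²
  = (8.776769)²
  = 77.0317

Round up to the nearest whole number: n = 78

78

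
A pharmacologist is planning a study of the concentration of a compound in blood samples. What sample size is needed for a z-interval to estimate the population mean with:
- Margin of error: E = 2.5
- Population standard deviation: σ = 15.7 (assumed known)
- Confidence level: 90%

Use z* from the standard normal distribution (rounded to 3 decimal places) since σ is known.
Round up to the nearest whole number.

Using z* since population σ is known (z-interval formula).

For 90% confidence, z* = 1.645 (from standard normal table)

Sample size formula for z-interval: n = (z*σ/E)²

n = (1.645 × 15.7 / 2.5)²
  = (10.330600)²
  = 106.7213

Round up to the nearest whole number: n = 107

107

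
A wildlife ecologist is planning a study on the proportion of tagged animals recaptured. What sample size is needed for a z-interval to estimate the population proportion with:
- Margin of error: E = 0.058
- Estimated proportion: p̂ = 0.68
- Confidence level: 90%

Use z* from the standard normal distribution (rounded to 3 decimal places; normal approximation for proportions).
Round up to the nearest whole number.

Using z* for proportion z-interval (normal approximation).

For 90% confidence, z* = 1.645 (from standard normal table)

Sample size formula for proportion z-interval: n = z*²p̂(1-p̂)/E²

n = 1.645² × 0.68 × 0.32 / 0.058²
  = 2.706025 × 0.2176 / 0.003364
  = 175.0390

Round up to the nearest whole number: n = 176

176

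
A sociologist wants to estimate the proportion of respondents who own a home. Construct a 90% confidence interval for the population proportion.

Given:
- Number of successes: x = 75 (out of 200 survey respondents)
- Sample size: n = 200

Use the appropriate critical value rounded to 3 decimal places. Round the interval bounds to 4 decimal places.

Sample proportion: p̂ = 75/200 = 0.375000

Check conditions for normal approximation:
  np̂ = 75 ≥ 10 ✓
  n(1-p̂) = 125 ≥ 10 ✓

The sample is large enough, so use a z-interval (normal approximation) for the proportion.

For 90% confidence, z* = 1.645 (from standard normal table)

Standard error: SE = √(p̂(1-p̂)/n) = √(0.375000×0.625000/200) = 0.03423266

Margin of error: E = z* × SE = 1.645 × 0.03423266 = 0.056313

Z-interval: p̂ ± E = 0.375000 ± 0.056313 = (0.318687, 0.431313)

Rounded to 4 decimal places:

(0.3187, 0.4313)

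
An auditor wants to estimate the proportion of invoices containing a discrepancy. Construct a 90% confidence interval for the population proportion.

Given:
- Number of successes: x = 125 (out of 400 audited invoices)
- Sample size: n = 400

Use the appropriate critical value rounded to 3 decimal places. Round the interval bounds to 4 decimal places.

Sample proportion: p̂ = 125/400 = 0.312500

Check conditions for normal approximation:
  np̂ = 125 ≥ 10 ✓
  n(1-p̂) = 275 ≥ 10 ✓

The sample is large enough, so use a z-interval (normal approximation) for the proportion.

For 90% confidence, z* = 1.645 (from standard normal table)

Standard error: SE = √(p̂(1-p̂)/n) = √(0.312500×0.687500/400) = 0.02317562

Margin of error: E = z* × SE = 1.645 × 0.02317562 = 0.038124

Z-interval: p̂ ± E = 0.312500 ± 0.038124 = (0.274376, 0.350624)

Rounded to 4 decimal places:

(0.2744, 0.3506)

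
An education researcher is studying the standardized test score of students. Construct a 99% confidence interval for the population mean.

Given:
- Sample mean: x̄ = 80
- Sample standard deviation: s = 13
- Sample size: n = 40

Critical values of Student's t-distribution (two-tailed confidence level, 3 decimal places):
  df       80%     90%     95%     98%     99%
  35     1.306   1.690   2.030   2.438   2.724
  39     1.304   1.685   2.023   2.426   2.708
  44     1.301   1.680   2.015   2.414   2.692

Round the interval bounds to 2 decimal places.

The population standard deviation σ is unknown (only the sample standard deviation s is given), so use a t-interval with df = n - 1 = 40 - 1 = 39.

For 99% confidence with df = 39, t* = 2.708 (from t-table)

Standard error: SE = s/√n = 13/√40 = 2.055480

Margin of error: E = t* × SE = 2.708 × 2.055480 = 5.5662

T-interval: x̄ ± E = 80 ± 5.5662 = (74.4338, 85.5662)

Rounded to 2 decimal places:

(74.43, 85.57)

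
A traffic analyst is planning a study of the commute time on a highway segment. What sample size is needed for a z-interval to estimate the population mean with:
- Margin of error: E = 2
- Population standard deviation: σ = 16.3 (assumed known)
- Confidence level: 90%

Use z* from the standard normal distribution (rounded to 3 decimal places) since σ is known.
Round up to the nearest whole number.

Using z* since population σ is known (z-interval formula).

For 90% confidence, z* = 1.645 (from standard normal table)

Sample size formula for z-interval: n = (z*σ/E)²

n = (1.645 × 16.3 / 2)²
  = (13.406750)²
  = 179.7409

Round up to the nearest whole number: n = 180

180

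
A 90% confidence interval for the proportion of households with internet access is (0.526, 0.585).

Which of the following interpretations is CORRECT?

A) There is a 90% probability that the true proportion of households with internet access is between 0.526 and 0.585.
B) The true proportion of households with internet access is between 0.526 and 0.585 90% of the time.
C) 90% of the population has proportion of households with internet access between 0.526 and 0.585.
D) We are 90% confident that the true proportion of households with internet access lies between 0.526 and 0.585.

A confidence interval represents our confidence in the procedure, not a probability statement about the parameter.

Key concept: If we repeated this sampling process many times and computed a 90% CI each time, about 90% of those intervals would contain the true population parameter.

For this specific interval (0.526, 0.585):
- Midpoint (point estimate): 0.5555
- Margin of error: 0.0295

The correct interpretation is the one stating confidence that the true parameter lies in the interval — option D.

D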